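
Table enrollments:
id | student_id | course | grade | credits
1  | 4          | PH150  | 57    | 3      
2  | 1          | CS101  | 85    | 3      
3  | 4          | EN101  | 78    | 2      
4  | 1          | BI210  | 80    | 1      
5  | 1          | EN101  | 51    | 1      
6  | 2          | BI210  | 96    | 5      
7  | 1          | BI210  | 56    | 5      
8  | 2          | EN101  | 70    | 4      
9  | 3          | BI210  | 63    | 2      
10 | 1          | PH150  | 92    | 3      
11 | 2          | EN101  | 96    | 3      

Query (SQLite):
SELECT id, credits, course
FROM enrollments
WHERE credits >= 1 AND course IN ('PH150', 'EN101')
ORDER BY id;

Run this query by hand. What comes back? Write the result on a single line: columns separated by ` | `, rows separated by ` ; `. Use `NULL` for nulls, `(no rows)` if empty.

credits >= 1: ids {1, 2, 3, 4, 5, 6, 7, 8, 9, 10, 11}
course IN ('PH150', 'EN101'): ids {1, 3, 5, 8, 10, 11}
Combine with AND.

1 | 3 | PH150 ; 3 | 2 | EN101 ; 5 | 1 | EN101 ; 8 | 4 | EN101 ; 10 | 3 | PH150 ; 11 | 3 | EN101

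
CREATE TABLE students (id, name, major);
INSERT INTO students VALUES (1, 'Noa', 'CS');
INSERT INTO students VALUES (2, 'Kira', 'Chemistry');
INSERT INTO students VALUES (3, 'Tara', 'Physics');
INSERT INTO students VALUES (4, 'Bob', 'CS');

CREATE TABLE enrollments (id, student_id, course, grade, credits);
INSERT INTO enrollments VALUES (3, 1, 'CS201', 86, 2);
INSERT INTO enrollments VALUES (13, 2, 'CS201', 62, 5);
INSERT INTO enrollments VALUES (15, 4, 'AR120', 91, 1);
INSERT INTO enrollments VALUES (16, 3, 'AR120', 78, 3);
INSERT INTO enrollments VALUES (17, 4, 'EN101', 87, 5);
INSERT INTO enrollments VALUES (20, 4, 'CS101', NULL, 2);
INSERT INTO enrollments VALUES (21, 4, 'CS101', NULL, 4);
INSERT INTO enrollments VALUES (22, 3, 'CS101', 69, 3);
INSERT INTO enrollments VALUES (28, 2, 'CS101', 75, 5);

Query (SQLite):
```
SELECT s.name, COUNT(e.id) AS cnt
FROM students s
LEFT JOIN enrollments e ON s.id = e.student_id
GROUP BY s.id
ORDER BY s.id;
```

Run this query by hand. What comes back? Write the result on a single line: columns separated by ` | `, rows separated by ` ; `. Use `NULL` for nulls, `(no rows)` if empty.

LEFT JOIN keeps every students row; unmatched ones get NULL for enrollments columns.
Group by students.id and compute COUNT(e.id). COUNT(col) of an all-NULL group is 0.
  1: ids {3} → COUNT(e.id)=1
  2: ids {13, 28} → COUNT(e.id)=2
  3: ids {16, 22} → COUNT(e.id)=2
  4: ids {15, 17, 20, 21} → COUNT(e.id)=4

Noa | 1 ; Kira | 2 ; Tara | 2 ; Bob | 4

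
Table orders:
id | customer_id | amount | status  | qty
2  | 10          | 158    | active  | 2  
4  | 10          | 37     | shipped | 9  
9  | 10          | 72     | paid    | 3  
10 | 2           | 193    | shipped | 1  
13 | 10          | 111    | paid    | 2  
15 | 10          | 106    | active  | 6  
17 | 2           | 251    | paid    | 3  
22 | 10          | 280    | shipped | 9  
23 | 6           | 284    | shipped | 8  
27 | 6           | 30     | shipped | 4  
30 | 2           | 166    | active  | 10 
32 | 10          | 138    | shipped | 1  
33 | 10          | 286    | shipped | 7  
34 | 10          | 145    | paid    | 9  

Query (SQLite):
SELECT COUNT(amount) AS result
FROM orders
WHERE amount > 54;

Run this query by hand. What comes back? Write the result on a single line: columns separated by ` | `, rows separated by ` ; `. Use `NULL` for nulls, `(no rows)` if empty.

12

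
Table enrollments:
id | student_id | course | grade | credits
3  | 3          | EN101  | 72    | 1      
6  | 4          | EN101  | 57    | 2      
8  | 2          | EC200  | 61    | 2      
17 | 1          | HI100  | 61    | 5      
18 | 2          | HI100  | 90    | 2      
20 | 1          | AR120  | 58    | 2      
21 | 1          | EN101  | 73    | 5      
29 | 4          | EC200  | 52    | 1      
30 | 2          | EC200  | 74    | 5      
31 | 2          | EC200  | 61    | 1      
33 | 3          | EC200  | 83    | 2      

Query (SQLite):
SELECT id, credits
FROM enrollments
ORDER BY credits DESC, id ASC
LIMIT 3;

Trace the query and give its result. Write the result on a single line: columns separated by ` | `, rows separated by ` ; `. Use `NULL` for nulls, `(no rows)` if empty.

Sort by credits desc, tiebreak id asc: (5, id=17), (5, id=21), (5, id=30), (2, id=6), (2, id=8), (2, id=18) …. Take first 3.

17 | 5 ; 21 | 5 ; 30 | 5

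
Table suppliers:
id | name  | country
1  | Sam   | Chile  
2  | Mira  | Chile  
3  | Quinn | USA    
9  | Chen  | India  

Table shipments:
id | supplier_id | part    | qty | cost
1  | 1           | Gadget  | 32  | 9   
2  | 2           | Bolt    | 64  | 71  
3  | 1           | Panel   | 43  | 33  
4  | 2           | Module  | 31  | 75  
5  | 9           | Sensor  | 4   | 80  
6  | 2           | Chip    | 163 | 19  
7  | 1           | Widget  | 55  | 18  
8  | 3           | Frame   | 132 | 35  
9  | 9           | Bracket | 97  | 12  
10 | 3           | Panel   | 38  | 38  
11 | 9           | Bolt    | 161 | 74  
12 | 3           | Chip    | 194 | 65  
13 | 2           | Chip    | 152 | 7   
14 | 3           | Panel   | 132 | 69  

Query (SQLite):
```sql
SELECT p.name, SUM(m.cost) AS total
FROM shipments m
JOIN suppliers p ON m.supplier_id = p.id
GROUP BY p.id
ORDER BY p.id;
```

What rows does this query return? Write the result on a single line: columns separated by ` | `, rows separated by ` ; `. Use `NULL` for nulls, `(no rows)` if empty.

Sam | 60 ; Mira | 172 ; Quinn | 207 ; Chen | 166

Join each shipments row to its suppliers via supplier_id.
Group joined rows by suppliers.id; compute SUM(m.cost) per group.
  1: ids {1, 3, 7} → SUM(m.cost)=60
  2: ids {2, 4, 6, 13} → SUM(m.cost)=172
  3: ids {8, 10, 12, 14} → SUM(m.cost)=207
  9: ids {5, 9, 11} → SUM(m.cost)=166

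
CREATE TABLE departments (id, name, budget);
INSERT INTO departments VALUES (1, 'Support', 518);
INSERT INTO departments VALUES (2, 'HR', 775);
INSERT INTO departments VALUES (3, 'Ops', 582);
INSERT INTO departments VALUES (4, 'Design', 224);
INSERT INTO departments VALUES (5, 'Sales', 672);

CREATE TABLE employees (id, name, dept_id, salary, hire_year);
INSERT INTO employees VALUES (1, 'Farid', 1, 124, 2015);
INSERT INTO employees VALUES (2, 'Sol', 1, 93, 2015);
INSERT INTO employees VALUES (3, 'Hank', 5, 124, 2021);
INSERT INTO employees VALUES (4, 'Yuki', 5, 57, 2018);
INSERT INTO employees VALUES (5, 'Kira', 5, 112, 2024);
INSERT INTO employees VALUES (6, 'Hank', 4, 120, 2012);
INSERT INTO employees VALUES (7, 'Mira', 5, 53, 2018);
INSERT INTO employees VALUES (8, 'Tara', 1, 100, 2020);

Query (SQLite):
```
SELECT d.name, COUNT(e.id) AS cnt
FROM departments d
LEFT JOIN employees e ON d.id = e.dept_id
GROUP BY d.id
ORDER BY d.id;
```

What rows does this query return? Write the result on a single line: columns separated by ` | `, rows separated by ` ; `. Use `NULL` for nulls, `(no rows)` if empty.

LEFT JOIN keeps every departments row; unmatched ones get NULL for employees columns.
Group by departments.id and compute COUNT(e.id). COUNT(col) of an all-NULL group is 0.
  1: ids {1, 2, 8} → COUNT(e.id)=3
  2: ids {—} → COUNT(e.id)=0
  3: ids {—} → COUNT(e.id)=0
  4: ids {6} → COUNT(e.id)=1
  5: ids {3, 4, 5, 7} → COUNT(e.id)=4

Support | 3 ; HR | 0 ; Ops | 0 ; Design | 1 ; Sales | 4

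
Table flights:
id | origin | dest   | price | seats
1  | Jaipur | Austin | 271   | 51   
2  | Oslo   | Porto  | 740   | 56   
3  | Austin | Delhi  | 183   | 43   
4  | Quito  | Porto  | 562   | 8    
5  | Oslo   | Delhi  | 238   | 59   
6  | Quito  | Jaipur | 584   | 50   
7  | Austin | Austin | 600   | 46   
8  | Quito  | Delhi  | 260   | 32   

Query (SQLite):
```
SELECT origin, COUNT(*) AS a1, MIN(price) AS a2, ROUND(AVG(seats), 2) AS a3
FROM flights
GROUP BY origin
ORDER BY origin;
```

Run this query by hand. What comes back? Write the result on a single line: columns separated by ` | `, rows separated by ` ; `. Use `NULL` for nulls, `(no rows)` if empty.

Group flights by origin.
Per group compute: COUNT(*), MIN(price), ROUND(AVG(seats), 2).
  Austin: ids {3, 7} → COUNT(*)=2, MIN(price)=183, ROUND(AVG(seats), 2)=44.5
  Jaipur: ids {1} → COUNT(*)=1, MIN(price)=271, ROUND(AVG(seats), 2)=51
  Oslo: ids {2, 5} → COUNT(*)=2, MIN(price)=238, ROUND(AVG(seats), 2)=57.5
  Quito: ids {4, 6, 8} → COUNT(*)=3, MIN(price)=260, ROUND(AVG(seats), 2)=30

Austin | 2 | 183 | 44.5 ; Jaipur | 1 | 271 | 51 ; Oslo | 2 | 238 | 57.5 ; Quito | 3 | 260 | 30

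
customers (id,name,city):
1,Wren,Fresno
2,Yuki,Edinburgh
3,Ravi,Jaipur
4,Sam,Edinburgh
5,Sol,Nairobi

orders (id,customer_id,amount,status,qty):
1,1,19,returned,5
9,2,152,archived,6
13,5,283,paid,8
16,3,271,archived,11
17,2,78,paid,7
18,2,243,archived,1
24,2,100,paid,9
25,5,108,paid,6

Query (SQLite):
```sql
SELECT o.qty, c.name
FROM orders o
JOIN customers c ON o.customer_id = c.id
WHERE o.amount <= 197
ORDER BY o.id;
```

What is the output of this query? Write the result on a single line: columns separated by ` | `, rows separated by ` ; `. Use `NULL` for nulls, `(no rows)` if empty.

5 | Wren ; 6 | Yuki ; 7 | Yuki ; 9 | Yuki ; 6 | Sol

Each orders row matches the customers row where customer_id = customers.id.
Then keep rows with o.amount <= 197.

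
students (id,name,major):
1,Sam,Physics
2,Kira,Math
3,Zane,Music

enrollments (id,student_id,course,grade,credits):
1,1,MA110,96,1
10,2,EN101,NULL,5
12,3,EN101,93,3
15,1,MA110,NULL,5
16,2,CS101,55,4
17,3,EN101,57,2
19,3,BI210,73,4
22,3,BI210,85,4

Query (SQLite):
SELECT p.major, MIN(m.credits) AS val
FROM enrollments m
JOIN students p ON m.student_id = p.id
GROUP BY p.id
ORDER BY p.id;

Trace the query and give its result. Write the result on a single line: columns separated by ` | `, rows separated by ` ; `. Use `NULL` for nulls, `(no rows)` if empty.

Physics | 1 ; Math | 4 ; Music | 2

Join each enrollments row to its students via student_id.
Group joined rows by students.id; compute MIN(m.credits) per group.
  1: ids {1, 15} → MIN(m.credits)=1
  2: ids {10, 16} → MIN(m.credits)=4
  3: ids {12, 17, 19, 22} → MIN(m.credits)=2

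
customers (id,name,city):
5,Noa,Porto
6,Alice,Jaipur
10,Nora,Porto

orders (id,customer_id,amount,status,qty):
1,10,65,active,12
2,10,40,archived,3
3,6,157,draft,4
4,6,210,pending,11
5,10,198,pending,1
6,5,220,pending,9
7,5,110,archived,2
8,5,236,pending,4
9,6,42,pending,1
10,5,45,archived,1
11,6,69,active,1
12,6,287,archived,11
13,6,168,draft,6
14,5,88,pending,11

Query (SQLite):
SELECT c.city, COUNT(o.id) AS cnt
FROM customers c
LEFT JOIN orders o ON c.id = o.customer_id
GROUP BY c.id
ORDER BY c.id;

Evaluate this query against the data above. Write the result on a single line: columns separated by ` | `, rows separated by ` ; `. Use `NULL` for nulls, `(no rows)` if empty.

LEFT JOIN keeps every customers row; unmatched ones get NULL for orders columns.
Group by customers.id and compute COUNT(o.id). COUNT(col) of an all-NULL group is 0.
  5: ids {6, 7, 8, 10, 14} → COUNT(o.id)=5
  6: ids {3, 4, 9, 11, 12, 13} → COUNT(o.id)=6
  10: ids {1, 2, 5} → COUNT(o.id)=3

Porto | 5 ; Jaipur | 6 ; Porto | 3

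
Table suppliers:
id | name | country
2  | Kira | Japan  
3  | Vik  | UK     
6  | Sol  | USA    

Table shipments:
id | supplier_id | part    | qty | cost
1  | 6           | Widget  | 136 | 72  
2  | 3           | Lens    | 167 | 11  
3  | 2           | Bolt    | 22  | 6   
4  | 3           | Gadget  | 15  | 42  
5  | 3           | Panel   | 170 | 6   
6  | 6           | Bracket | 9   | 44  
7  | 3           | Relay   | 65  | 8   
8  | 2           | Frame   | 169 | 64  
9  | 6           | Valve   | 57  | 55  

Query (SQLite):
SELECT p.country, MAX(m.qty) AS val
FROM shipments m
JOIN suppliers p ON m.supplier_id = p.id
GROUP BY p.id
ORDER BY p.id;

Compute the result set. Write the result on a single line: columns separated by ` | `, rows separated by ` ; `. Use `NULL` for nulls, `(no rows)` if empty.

Join each shipments row to its suppliers via supplier_id.
Group joined rows by suppliers.id; compute MAX(m.qty) per group.
  2: ids {3, 8} → MAX(m.qty)=169
  3: ids {2, 4, 5, 7} → MAX(m.qty)=170
  6: ids {1, 6, 9} → MAX(m.qty)=136

Japan | 169 ; UK | 170 ; USA | 136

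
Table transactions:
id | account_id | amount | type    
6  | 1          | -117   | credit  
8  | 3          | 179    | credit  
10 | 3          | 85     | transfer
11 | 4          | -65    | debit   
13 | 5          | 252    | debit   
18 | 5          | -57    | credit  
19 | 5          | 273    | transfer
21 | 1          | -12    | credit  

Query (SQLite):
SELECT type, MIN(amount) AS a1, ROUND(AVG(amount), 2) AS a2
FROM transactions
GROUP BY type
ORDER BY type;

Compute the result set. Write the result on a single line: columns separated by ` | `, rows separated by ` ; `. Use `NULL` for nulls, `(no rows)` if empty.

Group transactions by type.
Per group compute: MIN(amount), ROUND(AVG(amount), 2).
  credit: ids {6, 8, 18, 21} → MIN(amount)=-117, ROUND(AVG(amount), 2)=-1.75
  debit: ids {11, 13} → MIN(amount)=-65, ROUND(AVG(amount), 2)=93.5
  transfer: ids {10, 19} → MIN(amount)=85, ROUND(AVG(amount), 2)=179

credit | -117 | -1.75 ; debit | -65 | 93.5 ; transfer | 85 | 179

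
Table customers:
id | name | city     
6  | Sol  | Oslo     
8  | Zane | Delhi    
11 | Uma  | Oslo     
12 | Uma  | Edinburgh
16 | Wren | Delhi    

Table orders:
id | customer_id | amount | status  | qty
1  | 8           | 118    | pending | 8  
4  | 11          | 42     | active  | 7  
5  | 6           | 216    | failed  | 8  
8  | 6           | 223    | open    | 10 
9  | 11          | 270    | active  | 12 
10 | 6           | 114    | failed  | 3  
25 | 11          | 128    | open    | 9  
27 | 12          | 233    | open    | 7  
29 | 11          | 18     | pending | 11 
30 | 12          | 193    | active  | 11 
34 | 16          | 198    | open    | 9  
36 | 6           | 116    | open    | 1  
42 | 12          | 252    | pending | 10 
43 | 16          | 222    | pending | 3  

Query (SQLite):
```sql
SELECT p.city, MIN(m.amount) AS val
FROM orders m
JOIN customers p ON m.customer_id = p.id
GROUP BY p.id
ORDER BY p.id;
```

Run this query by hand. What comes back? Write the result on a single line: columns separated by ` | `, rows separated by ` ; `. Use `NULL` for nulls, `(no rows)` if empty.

Join each orders row to its customers via customer_id.
Group joined rows by customers.id; compute MIN(m.amount) per group.
  6: ids {5, 8, 10, 36} → MIN(m.amount)=114
  8: ids {1} → MIN(m.amount)=118
  11: ids {4, 9, 25, 29} → MIN(m.amount)=18
  12: ids {27, 30, 42} → MIN(m.amount)=193
  16: ids {34, 43} → MIN(m.amount)=198

Oslo | 114 ; Delhi | 118 ; Oslo | 18 ; Edinburgh | 193 ; Delhi | 198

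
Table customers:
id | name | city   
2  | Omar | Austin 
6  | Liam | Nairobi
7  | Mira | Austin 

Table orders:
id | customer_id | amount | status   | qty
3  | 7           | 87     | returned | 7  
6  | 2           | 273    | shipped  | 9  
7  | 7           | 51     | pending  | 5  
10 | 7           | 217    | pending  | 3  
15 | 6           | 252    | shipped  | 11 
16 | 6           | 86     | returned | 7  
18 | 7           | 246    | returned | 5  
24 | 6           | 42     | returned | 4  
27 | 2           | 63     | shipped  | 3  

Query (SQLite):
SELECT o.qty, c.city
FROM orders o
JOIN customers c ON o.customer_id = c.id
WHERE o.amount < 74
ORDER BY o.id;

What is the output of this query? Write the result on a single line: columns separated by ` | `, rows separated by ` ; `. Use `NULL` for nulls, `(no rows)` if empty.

Each orders row matches the customers row where customer_id = customers.id.
Then keep rows with o.amount < 74.

5 | Austin ; 4 | Nairobi ; 3 | Austin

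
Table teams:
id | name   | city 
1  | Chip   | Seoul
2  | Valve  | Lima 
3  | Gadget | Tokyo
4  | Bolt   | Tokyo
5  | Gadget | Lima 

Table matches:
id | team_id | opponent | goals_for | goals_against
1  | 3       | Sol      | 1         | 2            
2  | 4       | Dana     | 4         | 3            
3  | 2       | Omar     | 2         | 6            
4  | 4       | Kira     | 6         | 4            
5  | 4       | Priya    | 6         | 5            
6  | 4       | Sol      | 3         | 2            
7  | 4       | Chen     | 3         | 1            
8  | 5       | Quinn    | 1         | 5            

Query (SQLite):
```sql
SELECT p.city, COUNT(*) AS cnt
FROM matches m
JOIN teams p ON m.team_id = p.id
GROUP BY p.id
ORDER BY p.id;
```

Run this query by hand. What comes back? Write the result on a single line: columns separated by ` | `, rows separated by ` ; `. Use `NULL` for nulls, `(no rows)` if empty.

Lima | 1 ; Tokyo | 1 ; Tokyo | 5 ; Lima | 1

Join each matches row to its teams via team_id.
Group joined rows by teams.id; compute COUNT(*) per group.
  2: ids {3} → COUNT(*)=1
  3: ids {1} → COUNT(*)=1
  4: ids {2, 4, 5, 6, 7} → COUNT(*)=5
  5: ids {8} → COUNT(*)=1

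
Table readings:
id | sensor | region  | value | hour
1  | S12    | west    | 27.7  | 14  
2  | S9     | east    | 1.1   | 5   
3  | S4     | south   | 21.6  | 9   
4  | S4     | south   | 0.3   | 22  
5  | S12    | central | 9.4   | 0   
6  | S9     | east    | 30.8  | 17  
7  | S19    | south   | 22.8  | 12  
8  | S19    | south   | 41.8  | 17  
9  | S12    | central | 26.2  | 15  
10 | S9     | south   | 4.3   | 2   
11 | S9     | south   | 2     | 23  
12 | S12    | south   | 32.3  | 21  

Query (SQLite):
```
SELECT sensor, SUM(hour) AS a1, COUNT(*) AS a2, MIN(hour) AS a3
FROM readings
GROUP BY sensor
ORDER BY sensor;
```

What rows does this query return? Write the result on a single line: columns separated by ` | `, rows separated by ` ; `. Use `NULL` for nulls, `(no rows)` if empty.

S12 | 50 | 4 | 0 ; S19 | 29 | 2 | 12 ; S4 | 31 | 2 | 9 ; S9 | 47 | 4 | 2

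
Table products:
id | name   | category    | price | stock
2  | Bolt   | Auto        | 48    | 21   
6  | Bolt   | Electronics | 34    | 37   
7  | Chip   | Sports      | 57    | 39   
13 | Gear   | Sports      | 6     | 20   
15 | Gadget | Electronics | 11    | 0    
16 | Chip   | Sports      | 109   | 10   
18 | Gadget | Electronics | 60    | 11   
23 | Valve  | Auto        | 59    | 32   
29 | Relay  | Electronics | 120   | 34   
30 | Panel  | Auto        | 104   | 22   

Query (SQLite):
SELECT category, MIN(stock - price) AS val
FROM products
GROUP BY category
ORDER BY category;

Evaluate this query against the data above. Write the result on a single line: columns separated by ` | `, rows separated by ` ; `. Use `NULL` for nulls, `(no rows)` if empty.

Auto | -82 ; Electronics | -86 ; Sports | -99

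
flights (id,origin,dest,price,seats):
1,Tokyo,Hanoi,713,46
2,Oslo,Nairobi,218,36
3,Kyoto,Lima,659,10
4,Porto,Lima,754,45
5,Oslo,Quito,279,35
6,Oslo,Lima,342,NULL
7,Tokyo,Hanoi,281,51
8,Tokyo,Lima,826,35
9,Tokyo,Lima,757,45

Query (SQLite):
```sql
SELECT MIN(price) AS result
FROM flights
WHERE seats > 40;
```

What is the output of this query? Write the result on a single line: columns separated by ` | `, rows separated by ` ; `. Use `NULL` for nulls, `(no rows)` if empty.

281

Rows where seats > 40 → price values: [713, 754, 281, 757].
MIN of non-NULL values = 281.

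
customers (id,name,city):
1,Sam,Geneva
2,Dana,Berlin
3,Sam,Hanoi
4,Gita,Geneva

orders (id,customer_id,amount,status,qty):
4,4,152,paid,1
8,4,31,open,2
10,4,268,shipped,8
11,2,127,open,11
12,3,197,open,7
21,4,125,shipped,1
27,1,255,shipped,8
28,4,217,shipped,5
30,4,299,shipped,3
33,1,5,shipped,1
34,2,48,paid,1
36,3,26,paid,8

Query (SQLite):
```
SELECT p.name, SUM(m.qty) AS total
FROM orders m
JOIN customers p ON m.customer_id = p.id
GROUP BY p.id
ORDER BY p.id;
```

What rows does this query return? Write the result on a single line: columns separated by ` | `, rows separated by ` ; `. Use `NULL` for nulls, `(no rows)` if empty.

Join each orders row to its customers via customer_id.
Group joined rows by customers.id; compute SUM(m.qty) per group.
  1: ids {27, 33} → SUM(m.qty)=9
  2: ids {11, 34} → SUM(m.qty)=12
  3: ids {12, 36} → SUM(m.qty)=15
  4: ids {4, 8, 10, 21, 28, 30} → SUM(m.qty)=20

Sam | 9 ; Dana | 12 ; Sam | 15 ; Gita | 20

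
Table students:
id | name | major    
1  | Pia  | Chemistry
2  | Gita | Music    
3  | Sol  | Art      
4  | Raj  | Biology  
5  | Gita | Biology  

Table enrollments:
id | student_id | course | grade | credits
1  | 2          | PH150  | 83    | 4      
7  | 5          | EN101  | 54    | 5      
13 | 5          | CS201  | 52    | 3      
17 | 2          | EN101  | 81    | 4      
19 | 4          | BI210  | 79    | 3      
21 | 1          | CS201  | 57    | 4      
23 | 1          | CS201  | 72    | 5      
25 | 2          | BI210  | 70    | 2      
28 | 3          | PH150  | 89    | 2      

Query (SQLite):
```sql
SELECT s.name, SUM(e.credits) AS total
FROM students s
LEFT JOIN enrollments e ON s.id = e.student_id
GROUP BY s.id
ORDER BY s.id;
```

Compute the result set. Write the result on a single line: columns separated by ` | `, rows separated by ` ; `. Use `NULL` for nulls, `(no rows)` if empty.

LEFT JOIN keeps every students row; unmatched ones get NULL for enrollments columns.
Group by students.id and compute SUM(e.credits). SUM over an all-NULL group is NULL.
  1: ids {21, 23} → SUM(e.credits)=9
  2: ids {1, 17, 25} → SUM(e.credits)=10
  3: ids {28} → SUM(e.credits)=2
  4: ids {19} → SUM(e.credits)=3
  5: ids {7, 13} → SUM(e.credits)=8

Pia | 9 ; Gita | 10 ; Sol | 2 ; Raj | 3 ; Gita | 8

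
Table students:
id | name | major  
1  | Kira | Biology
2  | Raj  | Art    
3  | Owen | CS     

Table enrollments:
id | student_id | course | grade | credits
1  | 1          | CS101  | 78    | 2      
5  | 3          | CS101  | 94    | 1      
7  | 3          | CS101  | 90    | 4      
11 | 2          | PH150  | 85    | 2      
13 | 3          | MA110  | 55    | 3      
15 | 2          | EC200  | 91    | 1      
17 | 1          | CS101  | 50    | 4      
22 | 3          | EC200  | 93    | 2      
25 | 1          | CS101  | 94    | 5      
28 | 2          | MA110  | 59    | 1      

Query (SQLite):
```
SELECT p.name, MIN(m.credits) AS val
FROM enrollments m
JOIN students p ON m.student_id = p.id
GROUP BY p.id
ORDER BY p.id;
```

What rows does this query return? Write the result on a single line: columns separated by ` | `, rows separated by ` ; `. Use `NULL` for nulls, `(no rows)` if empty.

Join each enrollments row to its students via student_id.
Group joined rows by students.id; compute MIN(m.credits) per group.
  1: ids {1, 17, 25} → MIN(m.credits)=2
  2: ids {11, 15, 28} → MIN(m.credits)=1
  3: ids {5, 7, 13, 22} → MIN(m.credits)=1

Kira | 2 ; Raj | 1 ; Owen | 1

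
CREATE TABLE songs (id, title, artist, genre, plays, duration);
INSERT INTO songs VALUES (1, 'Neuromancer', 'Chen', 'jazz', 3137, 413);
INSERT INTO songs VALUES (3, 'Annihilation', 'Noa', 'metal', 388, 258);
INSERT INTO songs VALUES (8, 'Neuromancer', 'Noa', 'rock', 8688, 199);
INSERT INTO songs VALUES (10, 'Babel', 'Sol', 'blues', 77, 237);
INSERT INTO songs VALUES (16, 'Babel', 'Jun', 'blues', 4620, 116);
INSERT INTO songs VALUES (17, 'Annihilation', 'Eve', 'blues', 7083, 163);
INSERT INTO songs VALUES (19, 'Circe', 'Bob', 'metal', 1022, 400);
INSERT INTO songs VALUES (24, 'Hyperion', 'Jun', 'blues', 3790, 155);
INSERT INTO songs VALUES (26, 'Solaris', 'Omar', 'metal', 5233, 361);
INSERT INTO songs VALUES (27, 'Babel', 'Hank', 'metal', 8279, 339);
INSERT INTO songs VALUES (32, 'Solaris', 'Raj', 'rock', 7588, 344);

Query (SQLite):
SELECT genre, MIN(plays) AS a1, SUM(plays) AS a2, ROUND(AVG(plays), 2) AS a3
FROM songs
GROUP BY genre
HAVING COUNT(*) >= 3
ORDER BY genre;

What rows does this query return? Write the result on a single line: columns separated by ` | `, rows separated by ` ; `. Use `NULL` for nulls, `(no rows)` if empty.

blues | 77 | 15570 | 3892.5 ; metal | 388 | 14922 | 3730.5

Group songs by genre.
Per group compute: MIN(plays), SUM(plays), ROUND(AVG(plays), 2).
HAVING: drop groups with fewer than 3 rows.
  blues: ids {10, 16, 17, 24} → MIN(plays)=77, SUM(plays)=15570, ROUND(AVG(plays), 2)=3892.5
  jazz: ids {1} → MIN(plays)=3137, SUM(plays)=3137, ROUND(AVG(plays), 2)=3137
  metal: ids {3, 19, 26, 27} → MIN(plays)=388, SUM(plays)=14922, ROUND(AVG(plays), 2)=3730.5
  rock: ids {8, 32} → MIN(plays)=7588, SUM(plays)=16276, ROUND(AVG(plays), 2)=8138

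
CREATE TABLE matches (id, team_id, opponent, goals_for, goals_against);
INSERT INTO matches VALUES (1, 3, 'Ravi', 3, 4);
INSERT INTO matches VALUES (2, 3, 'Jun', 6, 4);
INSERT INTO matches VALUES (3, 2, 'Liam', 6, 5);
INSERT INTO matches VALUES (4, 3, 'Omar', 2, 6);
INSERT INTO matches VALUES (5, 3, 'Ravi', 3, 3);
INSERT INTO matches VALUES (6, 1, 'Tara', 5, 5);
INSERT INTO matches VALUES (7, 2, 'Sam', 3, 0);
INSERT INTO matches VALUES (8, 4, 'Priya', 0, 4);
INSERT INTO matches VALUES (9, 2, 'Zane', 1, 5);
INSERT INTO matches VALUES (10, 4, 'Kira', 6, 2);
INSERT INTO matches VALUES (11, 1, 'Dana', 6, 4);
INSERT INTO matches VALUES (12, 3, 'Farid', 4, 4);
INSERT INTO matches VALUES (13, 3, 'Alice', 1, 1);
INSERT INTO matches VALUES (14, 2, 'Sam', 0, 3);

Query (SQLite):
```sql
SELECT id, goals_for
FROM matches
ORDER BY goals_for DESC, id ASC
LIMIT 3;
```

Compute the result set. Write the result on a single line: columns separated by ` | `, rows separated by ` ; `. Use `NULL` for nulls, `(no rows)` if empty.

Sort by goals_for desc, tiebreak id asc: (6, id=2), (6, id=3), (6, id=10), (6, id=11), (5, id=6), (4, id=12) …. Take first 3.

2 | 6 ; 3 | 6 ; 10 | 6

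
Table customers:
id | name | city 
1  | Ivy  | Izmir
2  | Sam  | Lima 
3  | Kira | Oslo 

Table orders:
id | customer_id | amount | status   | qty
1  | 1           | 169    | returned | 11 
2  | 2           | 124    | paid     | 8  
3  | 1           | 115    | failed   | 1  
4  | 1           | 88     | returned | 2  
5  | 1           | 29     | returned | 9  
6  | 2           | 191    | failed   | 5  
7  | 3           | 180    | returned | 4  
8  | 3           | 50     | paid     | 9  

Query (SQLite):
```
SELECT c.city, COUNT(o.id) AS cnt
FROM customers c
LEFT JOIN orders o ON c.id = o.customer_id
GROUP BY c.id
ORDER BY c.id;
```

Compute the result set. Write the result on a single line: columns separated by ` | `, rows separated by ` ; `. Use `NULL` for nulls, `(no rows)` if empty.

LEFT JOIN keeps every customers row; unmatched ones get NULL for orders columns.
Group by customers.id and compute COUNT(o.id). COUNT(col) of an all-NULL group is 0.
  1: ids {1, 3, 4, 5} → COUNT(o.id)=4
  2: ids {2, 6} → COUNT(o.id)=2
  3: ids {7, 8} → COUNT(o.id)=2

Izmir | 4 ; Lima | 2 ; Oslo | 2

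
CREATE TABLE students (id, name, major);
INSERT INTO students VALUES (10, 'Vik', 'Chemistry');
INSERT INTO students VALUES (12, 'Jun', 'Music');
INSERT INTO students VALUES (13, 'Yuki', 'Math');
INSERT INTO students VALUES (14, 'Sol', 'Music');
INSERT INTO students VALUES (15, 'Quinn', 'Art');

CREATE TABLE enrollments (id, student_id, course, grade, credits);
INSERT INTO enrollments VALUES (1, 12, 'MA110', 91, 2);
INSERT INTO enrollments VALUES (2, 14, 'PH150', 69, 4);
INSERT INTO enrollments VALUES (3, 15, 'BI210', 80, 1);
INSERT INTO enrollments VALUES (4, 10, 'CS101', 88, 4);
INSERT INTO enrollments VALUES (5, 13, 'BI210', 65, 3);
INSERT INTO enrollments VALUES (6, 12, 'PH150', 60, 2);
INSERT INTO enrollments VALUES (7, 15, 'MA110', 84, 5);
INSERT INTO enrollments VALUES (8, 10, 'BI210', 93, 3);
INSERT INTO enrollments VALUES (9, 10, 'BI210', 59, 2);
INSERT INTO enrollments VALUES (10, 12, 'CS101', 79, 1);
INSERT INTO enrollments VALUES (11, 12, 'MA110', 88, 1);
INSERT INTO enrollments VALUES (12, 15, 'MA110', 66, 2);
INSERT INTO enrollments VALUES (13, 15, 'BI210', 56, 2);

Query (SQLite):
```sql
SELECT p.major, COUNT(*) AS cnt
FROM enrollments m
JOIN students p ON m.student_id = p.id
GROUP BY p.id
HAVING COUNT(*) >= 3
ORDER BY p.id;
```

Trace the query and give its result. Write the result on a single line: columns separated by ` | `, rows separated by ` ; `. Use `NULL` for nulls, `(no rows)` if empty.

Join each enrollments row to its students via student_id.
Group joined rows by students.id; compute COUNT(*) per group.
HAVING: keep groups with count ≥ 3.
  10: ids {4, 8, 9} → COUNT(*)=3
  12: ids {1, 6, 10, 11} → COUNT(*)=4
  13: ids {5} → COUNT(*)=1
  14: ids {2} → COUNT(*)=1
  15: ids {3, 7, 12, 13} → COUNT(*)=4

Chemistry | 3 ; Music | 4 ; Art | 4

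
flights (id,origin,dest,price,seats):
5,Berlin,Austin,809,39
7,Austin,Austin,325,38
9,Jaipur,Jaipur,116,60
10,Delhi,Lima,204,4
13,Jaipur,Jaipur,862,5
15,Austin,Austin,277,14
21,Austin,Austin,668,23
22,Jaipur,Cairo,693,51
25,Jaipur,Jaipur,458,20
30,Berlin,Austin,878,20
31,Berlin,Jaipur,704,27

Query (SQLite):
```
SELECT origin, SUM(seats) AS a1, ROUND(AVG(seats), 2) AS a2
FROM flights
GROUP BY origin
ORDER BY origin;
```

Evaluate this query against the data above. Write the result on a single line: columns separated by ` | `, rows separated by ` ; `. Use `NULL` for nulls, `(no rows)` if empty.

Group flights by origin.
Per group compute: SUM(seats), ROUND(AVG(seats), 2).
  Austin: ids {7, 15, 21} → SUM(seats)=75, ROUND(AVG(seats), 2)=25
  Berlin: ids {5, 30, 31} → SUM(seats)=86, ROUND(AVG(seats), 2)=28.67
  Delhi: ids {10} → SUM(seats)=4, ROUND(AVG(seats), 2)=4
  Jaipur: ids {9, 13, 22, 25} → SUM(seats)=136, ROUND(AVG(seats), 2)=34

Austin | 75 | 25 ; Berlin | 86 | 28.67 ; Delhi | 4 | 4 ; Jaipur | 136 | 34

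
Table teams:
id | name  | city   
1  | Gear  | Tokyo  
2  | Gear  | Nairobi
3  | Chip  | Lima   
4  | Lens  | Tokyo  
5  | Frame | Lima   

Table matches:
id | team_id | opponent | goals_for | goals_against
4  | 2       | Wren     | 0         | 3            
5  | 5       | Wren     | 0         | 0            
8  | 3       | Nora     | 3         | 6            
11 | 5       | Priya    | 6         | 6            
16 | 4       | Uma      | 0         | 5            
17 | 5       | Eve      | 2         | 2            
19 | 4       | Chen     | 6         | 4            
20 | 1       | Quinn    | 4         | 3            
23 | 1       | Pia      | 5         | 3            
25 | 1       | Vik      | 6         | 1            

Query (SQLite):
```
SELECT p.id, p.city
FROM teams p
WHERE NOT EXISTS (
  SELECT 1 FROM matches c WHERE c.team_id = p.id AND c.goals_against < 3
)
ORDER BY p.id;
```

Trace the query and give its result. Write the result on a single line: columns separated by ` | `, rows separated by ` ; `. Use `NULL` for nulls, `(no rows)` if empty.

For each teams row, check whether any matches with matching team_id has goals_against < 3.
Keep rows where that is false.

2 | Nairobi ; 3 | Lima ; 4 | Tokyo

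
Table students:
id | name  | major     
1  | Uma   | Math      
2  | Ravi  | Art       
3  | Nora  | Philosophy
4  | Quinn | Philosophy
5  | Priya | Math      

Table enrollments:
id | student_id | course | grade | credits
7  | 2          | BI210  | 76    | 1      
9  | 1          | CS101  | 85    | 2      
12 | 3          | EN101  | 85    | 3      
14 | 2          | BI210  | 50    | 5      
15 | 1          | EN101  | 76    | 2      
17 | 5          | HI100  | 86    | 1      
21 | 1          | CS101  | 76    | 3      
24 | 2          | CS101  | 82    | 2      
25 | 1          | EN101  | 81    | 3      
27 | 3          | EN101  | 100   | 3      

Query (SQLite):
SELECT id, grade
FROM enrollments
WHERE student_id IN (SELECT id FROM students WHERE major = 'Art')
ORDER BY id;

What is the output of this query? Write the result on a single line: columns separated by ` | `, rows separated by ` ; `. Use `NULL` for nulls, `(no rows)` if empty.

Inner query: students.id where major = 'Art'.
Outer: keep enrollments rows whose student_id is in that set.
Inner query → {2}

7 | 76 ; 14 | 50 ; 24 | 82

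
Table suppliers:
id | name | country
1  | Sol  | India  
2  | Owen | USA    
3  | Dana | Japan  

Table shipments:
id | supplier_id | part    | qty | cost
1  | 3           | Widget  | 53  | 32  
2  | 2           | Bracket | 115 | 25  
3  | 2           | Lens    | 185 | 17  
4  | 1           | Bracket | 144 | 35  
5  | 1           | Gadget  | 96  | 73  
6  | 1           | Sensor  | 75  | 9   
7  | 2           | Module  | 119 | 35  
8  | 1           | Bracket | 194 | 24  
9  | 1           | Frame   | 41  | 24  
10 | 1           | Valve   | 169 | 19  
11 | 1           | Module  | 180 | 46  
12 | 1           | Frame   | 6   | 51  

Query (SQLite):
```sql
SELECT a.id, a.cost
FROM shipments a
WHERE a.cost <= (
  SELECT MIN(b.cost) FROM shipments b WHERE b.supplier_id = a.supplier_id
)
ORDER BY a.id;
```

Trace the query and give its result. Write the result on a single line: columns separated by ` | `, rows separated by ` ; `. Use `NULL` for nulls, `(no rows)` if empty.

For each shipments row a, compute MIN(cost) over rows sharing a.supplier_id.
Keep row a if a.cost <= that per-group MIN.
  supplier_id=1: MIN(cost) = 9
  supplier_id=2: MIN(cost) = 17
  supplier_id=3: MIN(cost) = 32

1 | 32 ; 3 | 17 ; 6 | 9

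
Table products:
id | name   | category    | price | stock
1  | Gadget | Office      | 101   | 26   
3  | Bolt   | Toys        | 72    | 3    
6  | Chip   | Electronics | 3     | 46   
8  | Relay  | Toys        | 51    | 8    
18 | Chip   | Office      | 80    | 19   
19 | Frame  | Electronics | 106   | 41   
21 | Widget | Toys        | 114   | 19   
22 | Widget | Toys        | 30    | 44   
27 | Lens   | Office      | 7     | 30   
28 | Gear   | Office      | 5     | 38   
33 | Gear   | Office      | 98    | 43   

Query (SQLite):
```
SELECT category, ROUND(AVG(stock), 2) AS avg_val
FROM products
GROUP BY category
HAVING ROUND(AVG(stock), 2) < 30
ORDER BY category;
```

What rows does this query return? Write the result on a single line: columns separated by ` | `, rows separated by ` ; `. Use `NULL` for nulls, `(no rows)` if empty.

Partition products by category; compute ROUND(AVG(stock), 2) within each group.
HAVING: keep groups where ROUND(AVG(stock), 2) < 30.
  Electronics: ids {6, 19} → ROUND(AVG(stock), 2)=43.5
  Office: ids {1, 18, 27, 28, 33} → ROUND(AVG(stock), 2)=31.2
  Toys: ids {3, 8, 21, 22} → ROUND(AVG(stock), 2)=18.5

Toys | 18.5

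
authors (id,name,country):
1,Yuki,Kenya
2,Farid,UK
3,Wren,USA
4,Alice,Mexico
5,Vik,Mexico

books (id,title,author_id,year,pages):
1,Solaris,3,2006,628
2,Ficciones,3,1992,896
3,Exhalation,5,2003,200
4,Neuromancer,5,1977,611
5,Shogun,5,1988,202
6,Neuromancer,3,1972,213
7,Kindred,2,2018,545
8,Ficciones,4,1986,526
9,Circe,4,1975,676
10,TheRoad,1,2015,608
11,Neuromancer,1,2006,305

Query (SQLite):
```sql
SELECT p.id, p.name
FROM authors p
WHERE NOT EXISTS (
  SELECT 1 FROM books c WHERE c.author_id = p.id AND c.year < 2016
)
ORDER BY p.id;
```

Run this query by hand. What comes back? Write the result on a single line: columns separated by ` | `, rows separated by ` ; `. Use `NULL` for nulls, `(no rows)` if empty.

For each authors row, check whether any books with matching author_id has year < 2016.
Keep rows where that is false.

2 | Farid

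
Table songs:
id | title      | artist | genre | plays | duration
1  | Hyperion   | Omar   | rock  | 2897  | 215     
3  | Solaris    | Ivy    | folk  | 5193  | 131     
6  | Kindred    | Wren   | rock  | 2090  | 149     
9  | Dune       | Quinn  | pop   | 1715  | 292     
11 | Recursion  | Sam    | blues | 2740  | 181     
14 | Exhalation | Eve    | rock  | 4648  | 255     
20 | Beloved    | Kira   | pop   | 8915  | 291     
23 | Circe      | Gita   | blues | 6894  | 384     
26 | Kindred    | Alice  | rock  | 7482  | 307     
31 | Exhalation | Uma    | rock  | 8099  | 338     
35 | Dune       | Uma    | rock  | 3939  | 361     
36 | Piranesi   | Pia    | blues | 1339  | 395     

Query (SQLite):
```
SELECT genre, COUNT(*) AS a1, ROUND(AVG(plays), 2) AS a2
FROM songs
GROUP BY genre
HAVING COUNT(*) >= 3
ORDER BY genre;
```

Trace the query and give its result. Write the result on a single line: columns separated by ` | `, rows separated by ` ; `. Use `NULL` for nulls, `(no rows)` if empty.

blues | 3 | 3657.67 ; rock | 6 | 4859.17

Group songs by genre.
Per group compute: COUNT(*), ROUND(AVG(plays), 2).
HAVING: drop groups with fewer than 3 rows.
  blues: ids {11, 23, 36} → COUNT(*)=3, ROUND(AVG(plays), 2)=3657.67
  folk: ids {3} → COUNT(*)=1, ROUND(AVG(plays), 2)=5193
  pop: ids {9, 20} → COUNT(*)=2, ROUND(AVG(plays), 2)=5315
  rock: ids {1, 6, 14, 26, 31, 35} → COUNT(*)=6, ROUND(AVG(plays), 2)=4859.17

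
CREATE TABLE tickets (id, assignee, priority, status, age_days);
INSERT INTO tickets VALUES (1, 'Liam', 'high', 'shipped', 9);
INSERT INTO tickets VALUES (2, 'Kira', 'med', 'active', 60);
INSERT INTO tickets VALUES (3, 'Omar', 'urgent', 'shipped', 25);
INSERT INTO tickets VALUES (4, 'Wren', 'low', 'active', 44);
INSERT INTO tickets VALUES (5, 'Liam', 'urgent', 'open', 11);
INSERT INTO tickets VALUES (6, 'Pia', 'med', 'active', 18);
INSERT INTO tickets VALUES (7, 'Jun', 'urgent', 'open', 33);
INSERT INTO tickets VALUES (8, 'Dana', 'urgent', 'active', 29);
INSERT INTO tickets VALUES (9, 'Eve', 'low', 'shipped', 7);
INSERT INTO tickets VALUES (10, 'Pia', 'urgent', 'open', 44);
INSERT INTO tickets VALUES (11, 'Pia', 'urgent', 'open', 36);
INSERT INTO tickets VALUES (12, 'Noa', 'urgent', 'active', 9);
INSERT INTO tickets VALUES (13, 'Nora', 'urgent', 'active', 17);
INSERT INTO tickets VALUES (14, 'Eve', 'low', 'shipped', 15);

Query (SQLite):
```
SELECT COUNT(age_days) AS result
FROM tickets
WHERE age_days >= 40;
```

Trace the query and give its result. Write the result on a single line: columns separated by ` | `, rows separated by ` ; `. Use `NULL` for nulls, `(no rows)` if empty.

Rows where age_days >= 40 → age_days values: [60, 44, 44].
COUNT(age_days) counts non-NULL values → 3.

3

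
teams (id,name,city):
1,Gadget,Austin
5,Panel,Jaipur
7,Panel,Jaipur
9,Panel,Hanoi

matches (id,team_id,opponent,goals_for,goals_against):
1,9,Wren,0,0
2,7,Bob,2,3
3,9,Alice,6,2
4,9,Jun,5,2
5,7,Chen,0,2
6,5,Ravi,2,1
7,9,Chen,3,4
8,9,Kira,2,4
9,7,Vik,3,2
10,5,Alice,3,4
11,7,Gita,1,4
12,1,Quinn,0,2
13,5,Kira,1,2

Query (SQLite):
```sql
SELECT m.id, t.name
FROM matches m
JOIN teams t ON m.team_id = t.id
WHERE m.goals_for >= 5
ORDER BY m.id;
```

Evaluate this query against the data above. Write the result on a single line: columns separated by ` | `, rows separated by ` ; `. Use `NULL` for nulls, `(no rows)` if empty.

Each matches row matches the teams row where team_id = teams.id.
Then keep rows with m.goals_for >= 5.

3 | Panel ; 4 | Panel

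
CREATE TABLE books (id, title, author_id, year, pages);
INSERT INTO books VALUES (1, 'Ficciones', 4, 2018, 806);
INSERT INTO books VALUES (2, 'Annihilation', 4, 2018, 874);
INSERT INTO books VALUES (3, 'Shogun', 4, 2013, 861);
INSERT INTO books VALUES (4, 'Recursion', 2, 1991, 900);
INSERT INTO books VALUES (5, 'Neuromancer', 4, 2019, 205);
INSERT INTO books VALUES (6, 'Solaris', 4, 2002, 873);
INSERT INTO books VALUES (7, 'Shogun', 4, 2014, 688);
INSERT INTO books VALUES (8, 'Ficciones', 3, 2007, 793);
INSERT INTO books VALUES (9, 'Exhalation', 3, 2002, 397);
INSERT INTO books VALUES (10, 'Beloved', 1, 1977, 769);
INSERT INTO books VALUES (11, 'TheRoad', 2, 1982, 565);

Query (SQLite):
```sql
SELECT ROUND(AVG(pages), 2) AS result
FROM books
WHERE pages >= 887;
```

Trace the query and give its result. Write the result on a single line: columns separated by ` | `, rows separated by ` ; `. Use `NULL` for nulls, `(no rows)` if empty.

900

Rows where pages >= 887 → pages values: [900].
AVG = 900 / 1 (rounded to 2 dp).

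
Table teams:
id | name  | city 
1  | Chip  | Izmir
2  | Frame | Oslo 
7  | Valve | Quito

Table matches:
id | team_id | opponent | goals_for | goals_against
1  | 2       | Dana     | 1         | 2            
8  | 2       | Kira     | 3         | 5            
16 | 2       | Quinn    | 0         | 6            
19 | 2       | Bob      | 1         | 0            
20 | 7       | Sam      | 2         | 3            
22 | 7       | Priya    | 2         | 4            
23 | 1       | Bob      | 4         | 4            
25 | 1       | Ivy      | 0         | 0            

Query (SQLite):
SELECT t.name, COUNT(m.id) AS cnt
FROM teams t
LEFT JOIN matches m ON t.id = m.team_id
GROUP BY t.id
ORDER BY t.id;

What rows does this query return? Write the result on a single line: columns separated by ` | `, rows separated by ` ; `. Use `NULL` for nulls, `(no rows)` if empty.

Chip | 2 ; Frame | 4 ; Valve | 2

LEFT JOIN keeps every teams row; unmatched ones get NULL for matches columns.
Group by teams.id and compute COUNT(m.id). COUNT(col) of an all-NULL group is 0.
  1: ids {23, 25} → COUNT(m.id)=2
  2: ids {1, 8, 16, 19} → COUNT(m.id)=4
  7: ids {20, 22} → COUNT(m.id)=2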